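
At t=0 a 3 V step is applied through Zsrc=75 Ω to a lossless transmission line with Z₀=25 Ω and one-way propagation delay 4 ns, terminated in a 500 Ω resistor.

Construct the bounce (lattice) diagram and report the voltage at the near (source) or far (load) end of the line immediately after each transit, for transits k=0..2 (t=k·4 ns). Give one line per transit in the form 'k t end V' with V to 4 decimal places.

0 0 source 0.7500
1 4 load 1.4286
2 8 source 1.7679

Γ_L=0.904762, Γ_S=0.500000; launch V₁=3·25/100=0.750000
k=0 src: V=0.7500
k=1 load: inc=0.750000, refl=0.750000·0.904762=0.6786; V=0.000000+0.750000+0.678571=1.4286
k=2 src: inc=0.678571, refl=0.678571·0.500000=0.3393; V=0.750000+0.678571+0.339286=1.7679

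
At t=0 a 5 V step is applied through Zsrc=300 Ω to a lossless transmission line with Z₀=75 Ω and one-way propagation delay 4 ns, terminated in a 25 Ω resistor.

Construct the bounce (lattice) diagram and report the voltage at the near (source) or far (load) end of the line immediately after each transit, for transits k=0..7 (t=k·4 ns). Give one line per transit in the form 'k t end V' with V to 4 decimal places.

Γ_L=-0.500000, Γ_S=0.600000; launch V₁=5·75/375=1.000000
k=0 src: V=1.0000
k=1 load: inc=1.000000, refl=1.000000·-0.500000=-0.5000; V=0.000000+1.000000+-0.500000=0.5000
k=2 src: inc=-0.500000, refl=-0.500000·0.600000=-0.3000; V=1.000000+-0.500000+-0.300000=0.2000
k=3 load: inc=-0.300000, refl=-0.300000·-0.500000=0.1500; V=0.500000+-0.300000+0.150000=0.3500
k=4 src: inc=0.150000, refl=0.150000·0.600000=0.0900; V=0.200000+0.150000+0.090000=0.4400
k=5 load: inc=0.090000, refl=0.090000·-0.500000=-0.0450; V=0.350000+0.090000+-0.045000=0.3950
k=6 src: inc=-0.045000, refl=-0.045000·0.600000=-0.0270; V=0.440000+-0.045000+-0.027000=0.3680
k=7 load: inc=-0.027000, refl=-0.027000·-0.500000=0.0135; V=0.395000+-0.027000+0.013500=0.3815

0 0 source 1.0000
1 4 load 0.5000
2 8 source 0.2000
3 12 load 0.3500
4 16 source 0.4400
5 20 load 0.3950
6 24 source 0.3680
7 28 load 0.3815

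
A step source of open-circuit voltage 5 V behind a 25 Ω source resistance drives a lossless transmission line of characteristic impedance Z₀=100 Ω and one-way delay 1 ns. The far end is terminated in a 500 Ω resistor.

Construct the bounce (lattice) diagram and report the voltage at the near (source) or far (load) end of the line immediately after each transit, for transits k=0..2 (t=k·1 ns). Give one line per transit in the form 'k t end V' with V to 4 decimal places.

Γ_L=0.666667, Γ_S=-0.600000; launch V₁=5·100/125=4.000000
k=0 src: V=4.0000
k=1 load: inc=4.000000, refl=4.000000·0.666667=2.6667; V=0.000000+4.000000+2.666667=6.6667
k=2 src: inc=2.666667, refl=2.666667·-0.600000=-1.6000; V=4.000000+2.666667+-1.600000=5.0667

0 0 source 4.0000
1 1 load 6.6667
2 2 source 5.0667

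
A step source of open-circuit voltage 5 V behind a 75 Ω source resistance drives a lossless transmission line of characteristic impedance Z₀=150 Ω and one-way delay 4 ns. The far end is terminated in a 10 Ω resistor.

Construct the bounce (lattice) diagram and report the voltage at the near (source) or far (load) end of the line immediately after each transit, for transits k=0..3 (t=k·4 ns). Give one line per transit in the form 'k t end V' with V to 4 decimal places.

0 0 source 3.3333
1 4 load 0.4167
2 8 source 1.3889
3 12 load 0.5382

Γ_L=-0.875000, Γ_S=-0.333333; launch V₁=5·150/225=3.333333
k=0 src: V=3.3333
k=1 load: inc=3.333333, refl=3.333333·-0.875000=-2.9167; V=0.000000+3.333333+-2.916667=0.4167
k=2 src: inc=-2.916667, refl=-2.916667·-0.333333=0.9722; V=3.333333+-2.916667+0.972222=1.3889
k=3 load: inc=0.972222, refl=0.972222·-0.875000=-0.8507; V=0.416667+0.972222+-0.850694=0.5382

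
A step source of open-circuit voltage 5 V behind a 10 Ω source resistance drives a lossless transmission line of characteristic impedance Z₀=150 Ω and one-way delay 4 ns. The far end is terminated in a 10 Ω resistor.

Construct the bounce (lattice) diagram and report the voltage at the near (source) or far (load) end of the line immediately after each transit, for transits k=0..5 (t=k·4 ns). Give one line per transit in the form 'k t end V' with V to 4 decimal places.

0 0 source 4.6875
1 4 load 0.5859
2 8 source 4.1748
3 12 load 1.0345
4 16 source 3.7823
5 20 load 1.3780

Γ_L=-0.875000, Γ_S=-0.875000; launch V₁=5·150/160=4.687500
k=0 src: V=4.6875
k=1 load: inc=4.687500, refl=4.687500·-0.875000=-4.1016; V=0.000000+4.687500+-4.101562=0.5859
k=2 src: inc=-4.101562, refl=-4.101562·-0.875000=3.5889; V=4.687500+-4.101562+3.588867=4.1748
k=3 load: inc=3.588867, refl=3.588867·-0.875000=-3.1403; V=0.585938+3.588867+-3.140259=1.0345
k=4 src: inc=-3.140259, refl=-3.140259·-0.875000=2.7477; V=4.174805+-3.140259+2.747726=3.7823
k=5 load: inc=2.747726, refl=2.747726·-0.875000=-2.4043; V=1.034546+2.747726+-2.404261=1.3780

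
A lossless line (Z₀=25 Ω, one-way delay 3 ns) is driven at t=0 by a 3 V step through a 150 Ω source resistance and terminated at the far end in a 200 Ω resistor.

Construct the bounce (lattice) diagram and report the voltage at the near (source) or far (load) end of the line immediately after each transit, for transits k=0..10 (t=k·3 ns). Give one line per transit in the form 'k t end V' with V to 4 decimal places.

0 0 source 0.4286
1 3 load 0.7619
2 6 source 1.0000
3 9 load 1.1852
4 12 source 1.3175
5 15 load 1.4203
6 18 source 1.4938
7 21 load 1.5510
8 24 source 1.5918
9 27 load 1.6236
10 30 source 1.6462

Γ_L=0.777778, Γ_S=0.714286; launch V₁=3·25/175=0.428571
k=0 src: V=0.4286
k=1 load: inc=0.428571, refl=0.428571·0.777778=0.3333; V=0.000000+0.428571+0.333333=0.7619
k=2 src: inc=0.333333, refl=0.333333·0.714286=0.2381; V=0.428571+0.333333+0.238095=1.0000
k=3 load: inc=0.238095, refl=0.238095·0.777778=0.1852; V=0.761905+0.238095+0.185185=1.1852
k=4 src: inc=0.185185, refl=0.185185·0.714286=0.1323; V=1.000000+0.185185+0.132275=1.3175
k=5 load: inc=0.132275, refl=0.132275·0.777778=0.1029; V=1.185185+0.132275+0.102881=1.4203
k=6 src: inc=0.102881, refl=0.102881·0.714286=0.0735; V=1.317460+0.102881+0.073486=1.4938
k=7 load: inc=0.073486, refl=0.073486·0.777778=0.0572; V=1.420341+0.073486+0.057156=1.5510
k=8 src: inc=0.057156, refl=0.057156·0.714286=0.0408; V=1.493827+0.057156+0.040826=1.5918
k=9 load: inc=0.040826, refl=0.040826·0.777778=0.0318; V=1.550983+0.040826+0.031753=1.6236
k=10 src: inc=0.031753, refl=0.031753·0.714286=0.0227; V=1.591809+0.031753+0.022681=1.6462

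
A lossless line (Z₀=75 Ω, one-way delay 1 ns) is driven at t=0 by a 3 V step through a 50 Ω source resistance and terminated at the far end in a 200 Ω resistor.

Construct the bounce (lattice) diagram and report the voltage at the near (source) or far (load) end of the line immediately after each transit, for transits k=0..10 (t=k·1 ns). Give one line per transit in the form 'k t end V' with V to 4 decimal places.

0 0 source 1.8000
1 1 load 2.6182
2 2 source 2.4545
3 3 load 2.3802
4 4 source 2.3950
5 5 load 2.4018
6 6 source 2.4005
7 7 load 2.3998
8 8 source 2.4000
9 9 load 2.4000
10 10 source 2.4000

Γ_L=0.454545, Γ_S=-0.200000; launch V₁=3·75/125=1.800000
k=0 src: V=1.8000
k=1 load: inc=1.800000, refl=1.800000·0.454545=0.8182; V=0.000000+1.800000+0.818182=2.6182
k=2 src: inc=0.818182, refl=0.818182·-0.200000=-0.1636; V=1.800000+0.818182+-0.163636=2.4545
k=3 load: inc=-0.163636, refl=-0.163636·0.454545=-0.0744; V=2.618182+-0.163636+-0.074380=2.3802
k=4 src: inc=-0.074380, refl=-0.074380·-0.200000=0.0149; V=2.454545+-0.074380+0.014876=2.3950
k=5 load: inc=0.014876, refl=0.014876·0.454545=0.0068; V=2.380165+0.014876+0.006762=2.4018
k=6 src: inc=0.006762, refl=0.006762·-0.200000=-0.0014; V=2.395041+0.006762+-0.001352=2.4005
k=7 load: inc=-0.001352, refl=-0.001352·0.454545=-0.0006; V=2.401803+-0.001352+-0.000615=2.3998
k=8 src: inc=-0.000615, refl=-0.000615·-0.200000=0.0001; V=2.400451+-0.000615+0.000123=2.4000
k=9 load: inc=0.000123, refl=0.000123·0.454545=0.0001; V=2.399836+0.000123+0.000056=2.4000
k=10 src: inc=0.000056, refl=0.000056·-0.200000=-0.0000; V=2.399959+0.000056+-0.000011=2.4000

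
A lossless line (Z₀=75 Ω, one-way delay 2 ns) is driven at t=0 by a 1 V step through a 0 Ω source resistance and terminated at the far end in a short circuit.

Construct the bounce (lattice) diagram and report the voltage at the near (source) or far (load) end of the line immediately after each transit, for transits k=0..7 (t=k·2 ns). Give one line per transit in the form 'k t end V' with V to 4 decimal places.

Γ_L=-1.000000, Γ_S=-1.000000; launch V₁=1·75/75=1.000000
k=0 src: V=1.0000
k=1 load: inc=1.000000, refl=1.000000·-1.000000=-1.0000; V=0.000000+1.000000+-1.000000=0.0000
k=2 src: inc=-1.000000, refl=-1.000000·-1.000000=1.0000; V=1.000000+-1.000000+1.000000=1.0000
k=3 load: inc=1.000000, refl=1.000000·-1.000000=-1.0000; V=0.000000+1.000000+-1.000000=0.0000
k=4 src: inc=-1.000000, refl=-1.000000·-1.000000=1.0000; V=1.000000+-1.000000+1.000000=1.0000
k=5 load: inc=1.000000, refl=1.000000·-1.000000=-1.0000; V=0.000000+1.000000+-1.000000=0.0000
k=6 src: inc=-1.000000, refl=-1.000000·-1.000000=1.0000; V=1.000000+-1.000000+1.000000=1.0000
k=7 load: inc=1.000000, refl=1.000000·-1.000000=-1.0000; V=0.000000+1.000000+-1.000000=0.0000

0 0 source 1.0000
1 2 load 0.0000
2 4 source 1.0000
3 6 load 0.0000
4 8 source 1.0000
5 10 load 0.0000
6 12 source 1.0000
7 14 load 0.0000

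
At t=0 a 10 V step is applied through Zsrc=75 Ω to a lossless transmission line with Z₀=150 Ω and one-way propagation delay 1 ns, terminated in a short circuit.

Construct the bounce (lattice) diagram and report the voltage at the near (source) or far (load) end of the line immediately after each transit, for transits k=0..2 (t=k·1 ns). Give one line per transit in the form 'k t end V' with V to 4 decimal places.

Γ_L=-1.000000, Γ_S=-0.333333; launch V₁=10·150/225=6.666667
k=0 src: V=6.6667
k=1 load: inc=6.666667, refl=6.666667·-1.000000=-6.6667; V=0.000000+6.666667+-6.666667=0.0000
k=2 src: inc=-6.666667, refl=-6.666667·-0.333333=2.2222; V=6.666667+-6.666667+2.222222=2.2222

0 0 source 6.6667
1 1 load 0.0000
2 2 source 2.2222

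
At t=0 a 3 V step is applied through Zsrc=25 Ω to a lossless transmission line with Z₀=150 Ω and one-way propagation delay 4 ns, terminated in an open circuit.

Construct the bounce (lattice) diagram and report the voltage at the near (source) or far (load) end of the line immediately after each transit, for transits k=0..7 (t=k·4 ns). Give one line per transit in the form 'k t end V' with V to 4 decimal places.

Γ_L=1.000000, Γ_S=-0.714286; launch V₁=3·150/175=2.571429
k=0 src: V=2.5714
k=1 load: inc=2.571429, refl=2.571429·1.000000=2.5714; V=0.000000+2.571429+2.571429=5.1429
k=2 src: inc=2.571429, refl=2.571429·-0.714286=-1.8367; V=2.571429+2.571429+-1.836735=3.3061
k=3 load: inc=-1.836735, refl=-1.836735·1.000000=-1.8367; V=5.142857+-1.836735+-1.836735=1.4694
k=4 src: inc=-1.836735, refl=-1.836735·-0.714286=1.3120; V=3.306122+-1.836735+1.311953=2.7813
k=5 load: inc=1.311953, refl=1.311953·1.000000=1.3120; V=1.469388+1.311953+1.311953=4.0933
k=6 src: inc=1.311953, refl=1.311953·-0.714286=-0.9371; V=2.781341+1.311953+-0.937110=3.1562
k=7 load: inc=-0.937110, refl=-0.937110·1.000000=-0.9371; V=4.093294+-0.937110+-0.937110=2.2191

0 0 source 2.5714
1 4 load 5.1429
2 8 source 3.3061
3 12 load 1.4694
4 16 source 2.7813
5 20 load 4.0933
6 24 source 3.1562
7 28 load 2.2191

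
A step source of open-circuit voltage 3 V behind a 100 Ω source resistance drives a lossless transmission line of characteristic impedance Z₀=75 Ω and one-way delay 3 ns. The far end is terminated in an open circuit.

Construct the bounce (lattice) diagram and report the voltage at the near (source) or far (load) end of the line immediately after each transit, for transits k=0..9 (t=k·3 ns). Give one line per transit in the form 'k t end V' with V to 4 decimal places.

0 0 source 1.2857
1 3 load 2.5714
2 6 source 2.7551
3 9 load 2.9388
4 12 source 2.9650
5 15 load 2.9913
6 18 source 2.9950
7 21 load 2.9988
8 24 source 2.9993
9 27 load 2.9998

Γ_L=1.000000, Γ_S=0.142857; launch V₁=3·75/175=1.285714
k=0 src: V=1.2857
k=1 load: inc=1.285714, refl=1.285714·1.000000=1.2857; V=0.000000+1.285714+1.285714=2.5714
k=2 src: inc=1.285714, refl=1.285714·0.142857=0.1837; V=1.285714+1.285714+0.183673=2.7551
k=3 load: inc=0.183673, refl=0.183673·1.000000=0.1837; V=2.571429+0.183673+0.183673=2.9388
k=4 src: inc=0.183673, refl=0.183673·0.142857=0.0262; V=2.755102+0.183673+0.026239=2.9650
k=5 load: inc=0.026239, refl=0.026239·1.000000=0.0262; V=2.938776+0.026239+0.026239=2.9913
k=6 src: inc=0.026239, refl=0.026239·0.142857=0.0037; V=2.965015+0.026239+0.003748=2.9950
k=7 load: inc=0.003748, refl=0.003748·1.000000=0.0037; V=2.991254+0.003748+0.003748=2.9988
k=8 src: inc=0.003748, refl=0.003748·0.142857=0.0005; V=2.995002+0.003748+0.000535=2.9993
k=9 load: inc=0.000535, refl=0.000535·1.000000=0.0005; V=2.998751+0.000535+0.000535=2.9998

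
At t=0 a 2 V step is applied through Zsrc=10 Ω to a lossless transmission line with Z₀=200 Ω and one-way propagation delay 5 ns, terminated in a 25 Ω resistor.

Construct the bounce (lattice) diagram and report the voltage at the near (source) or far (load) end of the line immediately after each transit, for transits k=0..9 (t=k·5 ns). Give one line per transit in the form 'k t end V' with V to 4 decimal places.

0 0 source 1.9048
1 5 load 0.4233
2 10 source 1.7637
3 15 load 0.7211
4 20 source 1.6644
5 25 load 0.9308
6 30 source 1.5945
7 35 load 1.0783
8 40 source 1.5453
9 45 load 1.1821

Γ_L=-0.777778, Γ_S=-0.904762; launch V₁=2·200/210=1.904762
k=0 src: V=1.9048
k=1 load: inc=1.904762, refl=1.904762·-0.777778=-1.4815; V=0.000000+1.904762+-1.481481=0.4233
k=2 src: inc=-1.481481, refl=-1.481481·-0.904762=1.3404; V=1.904762+-1.481481+1.340388=1.7637
k=3 load: inc=1.340388, refl=1.340388·-0.777778=-1.0425; V=0.423280+1.340388+-1.042524=0.7211
k=4 src: inc=-1.042524, refl=-1.042524·-0.904762=0.9432; V=1.763668+-1.042524+0.943236=1.6644
k=5 load: inc=0.943236, refl=0.943236·-0.777778=-0.7336; V=0.721144+0.943236+-0.733628=0.9308
k=6 src: inc=-0.733628, refl=-0.733628·-0.904762=0.6638; V=1.664380+-0.733628+0.663759=1.5945
k=7 load: inc=0.663759, refl=0.663759·-0.777778=-0.5163; V=0.930752+0.663759+-0.516257=1.0783
k=8 src: inc=-0.516257, refl=-0.516257·-0.904762=0.4671; V=1.594511+-0.516257+0.467089=1.5453
k=9 load: inc=0.467089, refl=0.467089·-0.777778=-0.3633; V=1.078254+0.467089+-0.363292=1.1821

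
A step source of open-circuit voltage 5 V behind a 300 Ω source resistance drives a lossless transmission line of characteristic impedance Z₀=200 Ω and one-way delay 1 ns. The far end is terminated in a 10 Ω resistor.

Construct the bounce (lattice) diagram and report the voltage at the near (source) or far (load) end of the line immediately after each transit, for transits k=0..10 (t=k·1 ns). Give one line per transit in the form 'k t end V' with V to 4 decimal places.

0 0 source 2.0000
1 1 load 0.1905
2 2 source -0.1714
3 3 load 0.1560
4 4 source 0.2215
5 5 load 0.1622
6 6 source 0.1504
7 7 load 0.1611
8 8 source 0.1633
9 9 load 0.1613
10 10 source 0.1609

Γ_L=-0.904762, Γ_S=0.200000; launch V₁=5·200/500=2.000000
k=0 src: V=2.0000
k=1 load: inc=2.000000, refl=2.000000·-0.904762=-1.8095; V=0.000000+2.000000+-1.809524=0.1905
k=2 src: inc=-1.809524, refl=-1.809524·0.200000=-0.3619; V=2.000000+-1.809524+-0.361905=-0.1714
k=3 load: inc=-0.361905, refl=-0.361905·-0.904762=0.3274; V=0.190476+-0.361905+0.327438=0.1560
k=4 src: inc=0.327438, refl=0.327438·0.200000=0.0655; V=-0.171429+0.327438+0.065488=0.2215
k=5 load: inc=0.065488, refl=0.065488·-0.904762=-0.0593; V=0.156009+0.065488+-0.059251=0.1622
k=6 src: inc=-0.059251, refl=-0.059251·0.200000=-0.0119; V=0.221497+-0.059251+-0.011850=0.1504
k=7 load: inc=-0.011850, refl=-0.011850·-0.904762=0.0107; V=0.162246+-0.011850+0.010722=0.1611
k=8 src: inc=0.010722, refl=0.010722·0.200000=0.0021; V=0.150396+0.010722+0.002144=0.1633
k=9 load: inc=0.002144, refl=0.002144·-0.904762=-0.0019; V=0.161117+0.002144+-0.001940=0.1613
k=10 src: inc=-0.001940, refl=-0.001940·0.200000=-0.0004; V=0.163262+-0.001940+-0.000388=0.1609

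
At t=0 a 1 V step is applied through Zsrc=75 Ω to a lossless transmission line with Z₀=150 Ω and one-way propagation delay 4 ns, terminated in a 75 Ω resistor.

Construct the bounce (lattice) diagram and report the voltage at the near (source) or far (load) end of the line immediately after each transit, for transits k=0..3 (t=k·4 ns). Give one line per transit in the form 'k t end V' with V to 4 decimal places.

0 0 source 0.6667
1 4 load 0.4444
2 8 source 0.5185
3 12 load 0.4938

Γ_L=-0.333333, Γ_S=-0.333333; launch V₁=1·150/225=0.666667
k=0 src: V=0.6667
k=1 load: inc=0.666667, refl=0.666667·-0.333333=-0.2222; V=0.000000+0.666667+-0.222222=0.4444
k=2 src: inc=-0.222222, refl=-0.222222·-0.333333=0.0741; V=0.666667+-0.222222+0.074074=0.5185
k=3 load: inc=0.074074, refl=0.074074·-0.333333=-0.0247; V=0.444444+0.074074+-0.024691=0.4938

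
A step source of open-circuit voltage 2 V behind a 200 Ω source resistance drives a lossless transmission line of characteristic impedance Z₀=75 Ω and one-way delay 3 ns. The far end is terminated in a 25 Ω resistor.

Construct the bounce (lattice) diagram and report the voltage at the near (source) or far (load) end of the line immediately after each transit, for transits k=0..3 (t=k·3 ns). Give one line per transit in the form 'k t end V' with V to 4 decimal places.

Γ_L=-0.500000, Γ_S=0.454545; launch V₁=2·75/275=0.545455
k=0 src: V=0.5455
k=1 load: inc=0.545455, refl=0.545455·-0.500000=-0.2727; V=0.000000+0.545455+-0.272727=0.2727
k=2 src: inc=-0.272727, refl=-0.272727·0.454545=-0.1240; V=0.545455+-0.272727+-0.123967=0.1488
k=3 load: inc=-0.123967, refl=-0.123967·-0.500000=0.0620; V=0.272727+-0.123967+0.061983=0.2107

0 0 source 0.5455
1 3 load 0.2727
2 6 source 0.1488
3 9 load 0.2107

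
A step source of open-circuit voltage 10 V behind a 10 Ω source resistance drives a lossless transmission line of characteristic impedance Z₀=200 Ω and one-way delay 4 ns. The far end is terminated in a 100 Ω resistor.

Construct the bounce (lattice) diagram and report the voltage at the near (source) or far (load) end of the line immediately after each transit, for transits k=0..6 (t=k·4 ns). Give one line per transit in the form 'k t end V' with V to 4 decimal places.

Γ_L=-0.333333, Γ_S=-0.904762; launch V₁=10·200/210=9.523810
k=0 src: V=9.5238
k=1 load: inc=9.523810, refl=9.523810·-0.333333=-3.1746; V=0.000000+9.523810+-3.174603=6.3492
k=2 src: inc=-3.174603, refl=-3.174603·-0.904762=2.8723; V=9.523810+-3.174603+2.872260=9.2215
k=3 load: inc=2.872260, refl=2.872260·-0.333333=-0.9574; V=6.349206+2.872260+-0.957420=8.2640
k=4 src: inc=-0.957420, refl=-0.957420·-0.904762=0.8662; V=9.221466+-0.957420+0.866237=9.1303
k=5 load: inc=0.866237, refl=0.866237·-0.333333=-0.2887; V=8.264046+0.866237+-0.288746=8.8415
k=6 src: inc=-0.288746, refl=-0.288746·-0.904762=0.2612; V=9.130284+-0.288746+0.261246=9.1028

0 0 source 9.5238
1 4 load 6.3492
2 8 source 9.2215
3 12 load 8.2640
4 16 source 9.1303
5 20 load 8.8415
6 24 source 9.1028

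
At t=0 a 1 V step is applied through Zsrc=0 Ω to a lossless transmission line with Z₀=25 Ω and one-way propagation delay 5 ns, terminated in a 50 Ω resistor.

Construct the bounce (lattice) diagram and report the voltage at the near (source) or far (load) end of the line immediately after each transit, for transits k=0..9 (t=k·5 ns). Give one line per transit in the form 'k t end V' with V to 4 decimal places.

Γ_L=0.333333, Γ_S=-1.000000; launch V₁=1·25/25=1.000000
k=0 src: V=1.0000
k=1 load: inc=1.000000, refl=1.000000·0.333333=0.3333; V=0.000000+1.000000+0.333333=1.3333
k=2 src: inc=0.333333, refl=0.333333·-1.000000=-0.3333; V=1.000000+0.333333+-0.333333=1.0000
k=3 load: inc=-0.333333, refl=-0.333333·0.333333=-0.1111; V=1.333333+-0.333333+-0.111111=0.8889
k=4 src: inc=-0.111111, refl=-0.111111·-1.000000=0.1111; V=1.000000+-0.111111+0.111111=1.0000
k=5 load: inc=0.111111, refl=0.111111·0.333333=0.0370; V=0.888889+0.111111+0.037037=1.0370
k=6 src: inc=0.037037, refl=0.037037·-1.000000=-0.0370; V=1.000000+0.037037+-0.037037=1.0000
k=7 load: inc=-0.037037, refl=-0.037037·0.333333=-0.0123; V=1.037037+-0.037037+-0.012346=0.9877
k=8 src: inc=-0.012346, refl=-0.012346·-1.000000=0.0123; V=1.000000+-0.012346+0.012346=1.0000
k=9 load: inc=0.012346, refl=0.012346·0.333333=0.0041; V=0.987654+0.012346+0.004115=1.0041

0 0 source 1.0000
1 5 load 1.3333
2 10 source 1.0000
3 15 load 0.8889
4 20 source 1.0000
5 25 load 1.0370
6 30 source 1.0000
7 35 load 0.9877
8 40 source 1.0000
9 45 load 1.0041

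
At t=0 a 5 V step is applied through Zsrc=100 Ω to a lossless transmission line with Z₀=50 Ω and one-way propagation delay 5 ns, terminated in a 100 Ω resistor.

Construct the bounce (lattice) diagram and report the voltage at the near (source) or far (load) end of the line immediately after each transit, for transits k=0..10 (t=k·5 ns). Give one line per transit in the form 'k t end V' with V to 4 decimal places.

0 0 source 1.6667
1 5 load 2.2222
2 10 source 2.4074
3 15 load 2.4691
4 20 source 2.4897
5 25 load 2.4966
6 30 source 2.4989
7 35 load 2.4996
8 40 source 2.4999
9 45 load 2.5000
10 50 source 2.5000

Γ_L=0.333333, Γ_S=0.333333; launch V₁=5·50/150=1.666667
k=0 src: V=1.6667
k=1 load: inc=1.666667, refl=1.666667·0.333333=0.5556; V=0.000000+1.666667+0.555556=2.2222
k=2 src: inc=0.555556, refl=0.555556·0.333333=0.1852; V=1.666667+0.555556+0.185185=2.4074
k=3 load: inc=0.185185, refl=0.185185·0.333333=0.0617; V=2.222222+0.185185+0.061728=2.4691
k=4 src: inc=0.061728, refl=0.061728·0.333333=0.0206; V=2.407407+0.061728+0.020576=2.4897
k=5 load: inc=0.020576, refl=0.020576·0.333333=0.0069; V=2.469136+0.020576+0.006859=2.4966
k=6 src: inc=0.006859, refl=0.006859·0.333333=0.0023; V=2.489712+0.006859+0.002286=2.4989
k=7 load: inc=0.002286, refl=0.002286·0.333333=0.0008; V=2.496571+0.002286+0.000762=2.4996
k=8 src: inc=0.000762, refl=0.000762·0.333333=0.0003; V=2.498857+0.000762+0.000254=2.4999
k=9 load: inc=0.000254, refl=0.000254·0.333333=0.0001; V=2.499619+0.000254+0.000085=2.5000
k=10 src: inc=0.000085, refl=0.000085·0.333333=0.0000; V=2.499873+0.000085+0.000028=2.5000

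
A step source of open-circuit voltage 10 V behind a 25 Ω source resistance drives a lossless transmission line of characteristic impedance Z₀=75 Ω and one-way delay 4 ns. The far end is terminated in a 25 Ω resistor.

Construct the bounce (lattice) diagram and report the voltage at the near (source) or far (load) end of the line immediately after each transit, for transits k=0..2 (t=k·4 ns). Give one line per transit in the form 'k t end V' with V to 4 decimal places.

Γ_L=-0.500000, Γ_S=-0.500000; launch V₁=10·75/100=7.500000
k=0 src: V=7.5000
k=1 load: inc=7.500000, refl=7.500000·-0.500000=-3.7500; V=0.000000+7.500000+-3.750000=3.7500
k=2 src: inc=-3.750000, refl=-3.750000·-0.500000=1.8750; V=7.500000+-3.750000+1.875000=5.6250

0 0 source 7.5000
1 4 load 3.7500
2 8 source 5.6250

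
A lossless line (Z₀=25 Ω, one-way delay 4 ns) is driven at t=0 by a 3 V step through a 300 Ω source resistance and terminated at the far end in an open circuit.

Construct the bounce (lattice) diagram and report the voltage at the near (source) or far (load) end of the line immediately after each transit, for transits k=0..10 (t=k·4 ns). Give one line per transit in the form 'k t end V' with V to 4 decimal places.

0 0 source 0.2308
1 4 load 0.4615
2 8 source 0.6568
3 12 load 0.8521
4 16 source 1.0173
5 20 load 1.1825
6 24 source 1.3223
7 28 load 1.4621
8 32 source 1.5804
9 36 load 1.6987
10 40 source 1.7988

Γ_L=1.000000, Γ_S=0.846154; launch V₁=3·25/325=0.230769
k=0 src: V=0.2308
k=1 load: inc=0.230769, refl=0.230769·1.000000=0.2308; V=0.000000+0.230769+0.230769=0.4615
k=2 src: inc=0.230769, refl=0.230769·0.846154=0.1953; V=0.230769+0.230769+0.195266=0.6568
k=3 load: inc=0.195266, refl=0.195266·1.000000=0.1953; V=0.461538+0.195266+0.195266=0.8521
k=4 src: inc=0.195266, refl=0.195266·0.846154=0.1652; V=0.656805+0.195266+0.165225=1.0173
k=5 load: inc=0.165225, refl=0.165225·1.000000=0.1652; V=0.852071+0.165225+0.165225=1.1825
k=6 src: inc=0.165225, refl=0.165225·0.846154=0.1398; V=1.017296+0.165225+0.139806=1.3223
k=7 load: inc=0.139806, refl=0.139806·1.000000=0.1398; V=1.182522+0.139806+0.139806=1.4621
k=8 src: inc=0.139806, refl=0.139806·0.846154=0.1183; V=1.322328+0.139806+0.118297=1.5804
k=9 load: inc=0.118297, refl=0.118297·1.000000=0.1183; V=1.462134+0.118297+0.118297=1.6987
k=10 src: inc=0.118297, refl=0.118297·0.846154=0.1001; V=1.580431+0.118297+0.100098=1.7988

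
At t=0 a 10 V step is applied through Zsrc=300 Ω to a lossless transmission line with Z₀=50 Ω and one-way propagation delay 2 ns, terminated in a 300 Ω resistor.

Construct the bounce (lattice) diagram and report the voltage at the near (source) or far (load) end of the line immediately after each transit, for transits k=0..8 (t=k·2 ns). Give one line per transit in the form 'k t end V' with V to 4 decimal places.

0 0 source 1.4286
1 2 load 2.4490
2 4 source 3.1778
3 6 load 3.6985
4 8 source 4.0703
5 10 load 4.3359
6 12 source 4.5257
7 14 load 4.6612
8 16 source 4.7580

Γ_L=0.714286, Γ_S=0.714286; launch V₁=10·50/350=1.428571
k=0 src: V=1.4286
k=1 load: inc=1.428571, refl=1.428571·0.714286=1.0204; V=0.000000+1.428571+1.020408=2.4490
k=2 src: inc=1.020408, refl=1.020408·0.714286=0.7289; V=1.428571+1.020408+0.728863=3.1778
k=3 load: inc=0.728863, refl=0.728863·0.714286=0.5206; V=2.448980+0.728863+0.520616=3.6985
k=4 src: inc=0.520616, refl=0.520616·0.714286=0.3719; V=3.177843+0.520616+0.371869=4.0703
k=5 load: inc=0.371869, refl=0.371869·0.714286=0.2656; V=3.698459+0.371869+0.265621=4.3359
k=6 src: inc=0.265621, refl=0.265621·0.714286=0.1897; V=4.070328+0.265621+0.189729=4.5257
k=7 load: inc=0.189729, refl=0.189729·0.714286=0.1355; V=4.335948+0.189729+0.135521=4.6612
k=8 src: inc=0.135521, refl=0.135521·0.714286=0.0968; V=4.525677+0.135521+0.096801=4.7580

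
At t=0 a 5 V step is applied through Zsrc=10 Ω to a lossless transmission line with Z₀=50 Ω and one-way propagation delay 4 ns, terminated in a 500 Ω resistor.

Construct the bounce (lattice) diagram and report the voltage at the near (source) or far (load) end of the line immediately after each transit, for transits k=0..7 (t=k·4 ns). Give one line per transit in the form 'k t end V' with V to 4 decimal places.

0 0 source 4.1667
1 4 load 7.5758
2 8 source 5.3030
3 12 load 3.4435
4 16 source 4.6832
5 20 load 5.6975
6 24 source 5.0213
7 28 load 4.4680

Γ_L=0.818182, Γ_S=-0.666667; launch V₁=5·50/60=4.166667
k=0 src: V=4.1667
k=1 load: inc=4.166667, refl=4.166667·0.818182=3.4091; V=0.000000+4.166667+3.409091=7.5758
k=2 src: inc=3.409091, refl=3.409091·-0.666667=-2.2727; V=4.166667+3.409091+-2.272727=5.3030
k=3 load: inc=-2.272727, refl=-2.272727·0.818182=-1.8595; V=7.575758+-2.272727+-1.859504=3.4435
k=4 src: inc=-1.859504, refl=-1.859504·-0.666667=1.2397; V=5.303030+-1.859504+1.239669=4.6832
k=5 load: inc=1.239669, refl=1.239669·0.818182=1.0143; V=3.443526+1.239669+1.014275=5.6975
k=6 src: inc=1.014275, refl=1.014275·-0.666667=-0.6762; V=4.683196+1.014275+-0.676183=5.0213
k=7 load: inc=-0.676183, refl=-0.676183·0.818182=-0.5532; V=5.697471+-0.676183+-0.553241=4.4680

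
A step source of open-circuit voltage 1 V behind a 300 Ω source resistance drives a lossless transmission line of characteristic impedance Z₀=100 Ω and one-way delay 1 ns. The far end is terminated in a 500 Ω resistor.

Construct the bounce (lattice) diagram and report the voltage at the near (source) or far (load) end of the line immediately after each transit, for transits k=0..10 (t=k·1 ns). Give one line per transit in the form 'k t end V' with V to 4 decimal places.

Γ_L=0.666667, Γ_S=0.500000; launch V₁=1·100/400=0.250000
k=0 src: V=0.2500
k=1 load: inc=0.250000, refl=0.250000·0.666667=0.1667; V=0.000000+0.250000+0.166667=0.4167
k=2 src: inc=0.166667, refl=0.166667·0.500000=0.0833; V=0.250000+0.166667+0.083333=0.5000
k=3 load: inc=0.083333, refl=0.083333·0.666667=0.0556; V=0.416667+0.083333+0.055556=0.5556
k=4 src: inc=0.055556, refl=0.055556·0.500000=0.0278; V=0.500000+0.055556+0.027778=0.5833
k=5 load: inc=0.027778, refl=0.027778·0.666667=0.0185; V=0.555556+0.027778+0.018519=0.6019
k=6 src: inc=0.018519, refl=0.018519·0.500000=0.0093; V=0.583333+0.018519+0.009259=0.6111
k=7 load: inc=0.009259, refl=0.009259·0.666667=0.0062; V=0.601852+0.009259+0.006173=0.6173
k=8 src: inc=0.006173, refl=0.006173·0.500000=0.0031; V=0.611111+0.006173+0.003086=0.6204
k=9 load: inc=0.003086, refl=0.003086·0.666667=0.0021; V=0.617284+0.003086+0.002058=0.6224
k=10 src: inc=0.002058, refl=0.002058·0.500000=0.0010; V=0.620370+0.002058+0.001029=0.6235

0 0 source 0.2500
1 1 load 0.4167
2 2 source 0.5000
3 3 load 0.5556
4 4 source 0.5833
5 5 load 0.6019
6 6 source 0.6111
7 7 load 0.6173
8 8 source 0.6204
9 9 load 0.6224
10 10 source 0.6235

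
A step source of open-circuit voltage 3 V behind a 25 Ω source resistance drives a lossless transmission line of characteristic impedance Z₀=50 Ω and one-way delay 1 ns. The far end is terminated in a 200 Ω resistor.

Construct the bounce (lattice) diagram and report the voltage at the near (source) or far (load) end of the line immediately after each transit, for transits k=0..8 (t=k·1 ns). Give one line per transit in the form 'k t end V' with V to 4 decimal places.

0 0 source 2.0000
1 1 load 3.2000
2 2 source 2.8000
3 3 load 2.5600
4 4 source 2.6400
5 5 load 2.6880
6 6 source 2.6720
7 7 load 2.6624
8 8 source 2.6656

Γ_L=0.600000, Γ_S=-0.333333; launch V₁=3·50/75=2.000000
k=0 src: V=2.0000
k=1 load: inc=2.000000, refl=2.000000·0.600000=1.2000; V=0.000000+2.000000+1.200000=3.2000
k=2 src: inc=1.200000, refl=1.200000·-0.333333=-0.4000; V=2.000000+1.200000+-0.400000=2.8000
k=3 load: inc=-0.400000, refl=-0.400000·0.600000=-0.2400; V=3.200000+-0.400000+-0.240000=2.5600
k=4 src: inc=-0.240000, refl=-0.240000·-0.333333=0.0800; V=2.800000+-0.240000+0.080000=2.6400
k=5 load: inc=0.080000, refl=0.080000·0.600000=0.0480; V=2.560000+0.080000+0.048000=2.6880
k=6 src: inc=0.048000, refl=0.048000·-0.333333=-0.0160; V=2.640000+0.048000+-0.016000=2.6720
k=7 load: inc=-0.016000, refl=-0.016000·0.600000=-0.0096; V=2.688000+-0.016000+-0.009600=2.6624
k=8 src: inc=-0.009600, refl=-0.009600·-0.333333=0.0032; V=2.672000+-0.009600+0.003200=2.6656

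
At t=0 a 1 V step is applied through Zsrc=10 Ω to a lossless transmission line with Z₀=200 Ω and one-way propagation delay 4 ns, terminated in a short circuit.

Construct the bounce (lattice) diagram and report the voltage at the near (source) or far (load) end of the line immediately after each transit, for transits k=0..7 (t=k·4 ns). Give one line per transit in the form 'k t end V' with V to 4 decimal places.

Γ_L=-1.000000, Γ_S=-0.904762; launch V₁=1·200/210=0.952381
k=0 src: V=0.9524
k=1 load: inc=0.952381, refl=0.952381·-1.000000=-0.9524; V=0.000000+0.952381+-0.952381=0.0000
k=2 src: inc=-0.952381, refl=-0.952381·-0.904762=0.8617; V=0.952381+-0.952381+0.861678=0.8617
k=3 load: inc=0.861678, refl=0.861678·-1.000000=-0.8617; V=0.000000+0.861678+-0.861678=0.0000
k=4 src: inc=-0.861678, refl=-0.861678·-0.904762=0.7796; V=0.861678+-0.861678+0.779613=0.7796
k=5 load: inc=0.779613, refl=0.779613·-1.000000=-0.7796; V=0.000000+0.779613+-0.779613=0.0000
k=6 src: inc=-0.779613, refl=-0.779613·-0.904762=0.7054; V=0.779613+-0.779613+0.705365=0.7054
k=7 load: inc=0.705365, refl=0.705365·-1.000000=-0.7054; V=0.000000+0.705365+-0.705365=0.0000

0 0 source 0.9524
1 4 load 0.0000
2 8 source 0.8617
3 12 load 0.0000
4 16 source 0.7796
5 20 load 0.0000
6 24 source 0.7054
7 28 load 0.0000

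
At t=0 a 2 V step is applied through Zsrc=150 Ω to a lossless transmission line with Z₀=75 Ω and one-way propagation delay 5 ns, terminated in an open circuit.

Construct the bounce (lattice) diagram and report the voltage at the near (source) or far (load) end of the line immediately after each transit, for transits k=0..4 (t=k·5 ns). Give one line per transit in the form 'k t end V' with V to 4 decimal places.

Γ_L=1.000000, Γ_S=0.333333; launch V₁=2·75/225=0.666667
k=0 src: V=0.6667
k=1 load: inc=0.666667, refl=0.666667·1.000000=0.6667; V=0.000000+0.666667+0.666667=1.3333
k=2 src: inc=0.666667, refl=0.666667·0.333333=0.2222; V=0.666667+0.666667+0.222222=1.5556
k=3 load: inc=0.222222, refl=0.222222·1.000000=0.2222; V=1.333333+0.222222+0.222222=1.7778
k=4 src: inc=0.222222, refl=0.222222·0.333333=0.0741; V=1.555556+0.222222+0.074074=1.8519

0 0 source 0.6667
1 5 load 1.3333
2 10 source 1.5556
3 15 load 1.7778
4 20 source 1.8519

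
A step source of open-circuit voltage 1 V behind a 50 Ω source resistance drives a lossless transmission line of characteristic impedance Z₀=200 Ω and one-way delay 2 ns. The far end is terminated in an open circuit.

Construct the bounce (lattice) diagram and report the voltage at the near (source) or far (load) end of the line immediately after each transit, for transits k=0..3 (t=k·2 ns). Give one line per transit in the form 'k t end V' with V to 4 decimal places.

Γ_L=1.000000, Γ_S=-0.600000; launch V₁=1·200/250=0.800000
k=0 src: V=0.8000
k=1 load: inc=0.800000, refl=0.800000·1.000000=0.8000; V=0.000000+0.800000+0.800000=1.6000
k=2 src: inc=0.800000, refl=0.800000·-0.600000=-0.4800; V=0.800000+0.800000+-0.480000=1.1200
k=3 load: inc=-0.480000, refl=-0.480000·1.000000=-0.4800; V=1.600000+-0.480000+-0.480000=0.6400

0 0 source 0.8000
1 2 load 1.6000
2 4 source 1.1200
3 6 load 0.6400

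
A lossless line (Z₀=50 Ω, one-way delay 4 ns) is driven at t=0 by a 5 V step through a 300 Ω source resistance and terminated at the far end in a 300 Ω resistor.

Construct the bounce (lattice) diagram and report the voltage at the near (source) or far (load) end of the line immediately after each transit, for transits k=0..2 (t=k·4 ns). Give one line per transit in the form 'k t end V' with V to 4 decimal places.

Γ_L=0.714286, Γ_S=0.714286; launch V₁=5·50/350=0.714286
k=0 src: V=0.7143
k=1 load: inc=0.714286, refl=0.714286·0.714286=0.5102; V=0.000000+0.714286+0.510204=1.2245
k=2 src: inc=0.510204, refl=0.510204·0.714286=0.3644; V=0.714286+0.510204+0.364431=1.5889

0 0 source 0.7143
1 4 load 1.2245
2 8 source 1.5889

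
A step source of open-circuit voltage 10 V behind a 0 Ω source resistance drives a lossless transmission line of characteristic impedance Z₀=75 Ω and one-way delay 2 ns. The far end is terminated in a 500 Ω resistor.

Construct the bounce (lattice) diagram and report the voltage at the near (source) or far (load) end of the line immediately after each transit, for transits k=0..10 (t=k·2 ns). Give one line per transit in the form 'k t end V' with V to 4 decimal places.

0 0 source 10.0000
1 2 load 17.3913
2 4 source 10.0000
3 6 load 4.5369
4 8 source 10.0000
5 10 load 14.0380
6 12 source 10.0000
7 14 load 7.0154
8 16 source 10.0000
9 18 load 12.2060
10 20 source 10.0000

Γ_L=0.739130, Γ_S=-1.000000; launch V₁=10·75/75=10.000000
k=0 src: V=10.0000
k=1 load: inc=10.000000, refl=10.000000·0.739130=7.3913; V=0.000000+10.000000+7.391304=17.3913
k=2 src: inc=7.391304, refl=7.391304·-1.000000=-7.3913; V=10.000000+7.391304+-7.391304=10.0000
k=3 load: inc=-7.391304, refl=-7.391304·0.739130=-5.4631; V=17.391304+-7.391304+-5.463138=4.5369
k=4 src: inc=-5.463138, refl=-5.463138·-1.000000=5.4631; V=10.000000+-5.463138+5.463138=10.0000
k=5 load: inc=5.463138, refl=5.463138·0.739130=4.0380; V=4.536862+5.463138+4.037972=14.0380
k=6 src: inc=4.037972, refl=4.037972·-1.000000=-4.0380; V=10.000000+4.037972+-4.037972=10.0000
k=7 load: inc=-4.037972, refl=-4.037972·0.739130=-2.9846; V=14.037972+-4.037972+-2.984588=7.0154
k=8 src: inc=-2.984588, refl=-2.984588·-1.000000=2.9846; V=10.000000+-2.984588+2.984588=10.0000
k=9 load: inc=2.984588, refl=2.984588·0.739130=2.2060; V=7.015412+2.984588+2.206000=12.2060
k=10 src: inc=2.206000, refl=2.206000·-1.000000=-2.2060; V=10.000000+2.206000+-2.206000=10.0000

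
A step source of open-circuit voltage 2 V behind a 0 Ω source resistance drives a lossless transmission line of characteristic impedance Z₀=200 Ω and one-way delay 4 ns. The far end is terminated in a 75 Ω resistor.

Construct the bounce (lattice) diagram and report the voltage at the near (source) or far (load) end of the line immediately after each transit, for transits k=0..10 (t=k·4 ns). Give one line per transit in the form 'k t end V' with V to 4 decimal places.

Γ_L=-0.454545, Γ_S=-1.000000; launch V₁=2·200/200=2.000000
k=0 src: V=2.0000
k=1 load: inc=2.000000, refl=2.000000·-0.454545=-0.9091; V=0.000000+2.000000+-0.909091=1.0909
k=2 src: inc=-0.909091, refl=-0.909091·-1.000000=0.9091; V=2.000000+-0.909091+0.909091=2.0000
k=3 load: inc=0.909091, refl=0.909091·-0.454545=-0.4132; V=1.090909+0.909091+-0.413223=1.5868
k=4 src: inc=-0.413223, refl=-0.413223·-1.000000=0.4132; V=2.000000+-0.413223+0.413223=2.0000
k=5 load: inc=0.413223, refl=0.413223·-0.454545=-0.1878; V=1.586777+0.413223+-0.187829=1.8122
k=6 src: inc=-0.187829, refl=-0.187829·-1.000000=0.1878; V=2.000000+-0.187829+0.187829=2.0000
k=7 load: inc=0.187829, refl=0.187829·-0.454545=-0.0854; V=1.812171+0.187829+-0.085377=1.9146
k=8 src: inc=-0.085377, refl=-0.085377·-1.000000=0.0854; V=2.000000+-0.085377+0.085377=2.0000
k=9 load: inc=0.085377, refl=0.085377·-0.454545=-0.0388; V=1.914623+0.085377+-0.038808=1.9612
k=10 src: inc=-0.038808, refl=-0.038808·-1.000000=0.0388; V=2.000000+-0.038808+0.038808=2.0000

0 0 source 2.0000
1 4 load 1.0909
2 8 source 2.0000
3 12 load 1.5868
4 16 source 2.0000
5 20 load 1.8122
6 24 source 2.0000
7 28 load 1.9146
8 32 source 2.0000
9 36 load 1.9612
10 40 source 2.0000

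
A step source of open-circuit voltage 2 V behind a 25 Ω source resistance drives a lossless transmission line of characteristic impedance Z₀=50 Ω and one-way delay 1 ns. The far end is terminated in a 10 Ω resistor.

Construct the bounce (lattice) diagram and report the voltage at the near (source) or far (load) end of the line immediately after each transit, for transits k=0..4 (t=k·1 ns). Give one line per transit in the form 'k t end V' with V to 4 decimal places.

0 0 source 1.3333
1 1 load 0.4444
2 2 source 0.7407
3 3 load 0.5432
4 4 source 0.6091

Γ_L=-0.666667, Γ_S=-0.333333; launch V₁=2·50/75=1.333333
k=0 src: V=1.3333
k=1 load: inc=1.333333, refl=1.333333·-0.666667=-0.8889; V=0.000000+1.333333+-0.888889=0.4444
k=2 src: inc=-0.888889, refl=-0.888889·-0.333333=0.2963; V=1.333333+-0.888889+0.296296=0.7407
k=3 load: inc=0.296296, refl=0.296296·-0.666667=-0.1975; V=0.444444+0.296296+-0.197531=0.5432
k=4 src: inc=-0.197531, refl=-0.197531·-0.333333=0.0658; V=0.740741+-0.197531+0.065844=0.6091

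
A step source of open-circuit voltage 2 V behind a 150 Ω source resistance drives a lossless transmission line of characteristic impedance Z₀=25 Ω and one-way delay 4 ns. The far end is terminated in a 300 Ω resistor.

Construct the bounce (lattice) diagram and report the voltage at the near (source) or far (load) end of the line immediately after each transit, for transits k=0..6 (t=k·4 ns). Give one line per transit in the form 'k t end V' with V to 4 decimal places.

Γ_L=0.846154, Γ_S=0.714286; launch V₁=2·25/175=0.285714
k=0 src: V=0.2857
k=1 load: inc=0.285714, refl=0.285714·0.846154=0.2418; V=0.000000+0.285714+0.241758=0.5275
k=2 src: inc=0.241758, refl=0.241758·0.714286=0.1727; V=0.285714+0.241758+0.172684=0.7002
k=3 load: inc=0.172684, refl=0.172684·0.846154=0.1461; V=0.527473+0.172684+0.146118=0.8463
k=4 src: inc=0.146118, refl=0.146118·0.714286=0.1044; V=0.700157+0.146118+0.104370=0.9506
k=5 load: inc=0.104370, refl=0.104370·0.846154=0.0883; V=0.846275+0.104370+0.088313=1.0390
k=6 src: inc=0.088313, refl=0.088313·0.714286=0.0631; V=0.950644+0.088313+0.063081=1.1020

0 0 source 0.2857
1 4 load 0.5275
2 8 source 0.7002
3 12 load 0.8463
4 16 source 0.9506
5 20 load 1.0390
6 24 source 1.1020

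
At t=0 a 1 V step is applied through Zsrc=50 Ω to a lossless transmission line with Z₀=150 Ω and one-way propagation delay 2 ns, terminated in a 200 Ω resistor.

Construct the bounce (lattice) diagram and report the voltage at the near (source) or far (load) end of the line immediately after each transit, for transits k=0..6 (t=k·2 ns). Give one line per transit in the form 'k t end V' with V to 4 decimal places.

0 0 source 0.7500
1 2 load 0.8571
2 4 source 0.8036
3 6 load 0.7959
4 8 source 0.7997
5 10 load 0.8003
6 12 source 0.8000

Γ_L=0.142857, Γ_S=-0.500000; launch V₁=1·150/200=0.750000
k=0 src: V=0.7500
k=1 load: inc=0.750000, refl=0.750000·0.142857=0.1071; V=0.000000+0.750000+0.107143=0.8571
k=2 src: inc=0.107143, refl=0.107143·-0.500000=-0.0536; V=0.750000+0.107143+-0.053571=0.8036
k=3 load: inc=-0.053571, refl=-0.053571·0.142857=-0.0077; V=0.857143+-0.053571+-0.007653=0.7959
k=4 src: inc=-0.007653, refl=-0.007653·-0.500000=0.0038; V=0.803571+-0.007653+0.003827=0.7997
k=5 load: inc=0.003827, refl=0.003827·0.142857=0.0005; V=0.795918+0.003827+0.000547=0.8003
k=6 src: inc=0.000547, refl=0.000547·-0.500000=-0.0003; V=0.799745+0.000547+-0.000273=0.8000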